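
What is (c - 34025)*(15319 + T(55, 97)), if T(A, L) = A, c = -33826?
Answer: -1043141274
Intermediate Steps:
(c - 34025)*(15319 + T(55, 97)) = (-33826 - 34025)*(15319 + 55) = -67851*15374 = -1043141274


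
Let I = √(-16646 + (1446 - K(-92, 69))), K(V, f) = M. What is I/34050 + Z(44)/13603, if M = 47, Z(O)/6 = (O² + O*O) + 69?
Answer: 23646/13603 + I*√15247/34050 ≈ 1.7383 + 0.0036264*I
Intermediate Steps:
Z(O) = 414 + 12*O² (Z(O) = 6*((O² + O*O) + 69) = 6*((O² + O²) + 69) = 6*(2*O² + 69) = 6*(69 + 2*O²) = 414 + 12*O²)
K(V, f) = 47
I = I*√15247 (I = √(-16646 + (1446 - 1*47)) = √(-16646 + (1446 - 47)) = √(-16646 + 1399) = √(-15247) = I*√15247 ≈ 123.48*I)
I/34050 + Z(44)/13603 = (I*√15247)/34050 + (414 + 12*44²)/13603 = (I*√15247)*(1/34050) + (414 + 12*1936)*(1/13603) = I*√15247/34050 + (414 + 23232)*(1/13603) = I*√15247/34050 + 23646*(1/13603) = I*√15247/34050 + 23646/13603 = 23646/13603 + I*√15247/34050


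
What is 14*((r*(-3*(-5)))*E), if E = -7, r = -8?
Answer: 11760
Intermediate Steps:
14*((r*(-3*(-5)))*E) = 14*(-(-24)*(-5)*(-7)) = 14*(-8*15*(-7)) = 14*(-120*(-7)) = 14*840 = 11760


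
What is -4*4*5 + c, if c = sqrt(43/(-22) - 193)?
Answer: -80 + I*sqrt(94358)/22 ≈ -80.0 + 13.963*I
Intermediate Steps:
c = I*sqrt(94358)/22 (c = sqrt(43*(-1/22) - 193) = sqrt(-43/22 - 193) = sqrt(-4289/22) = I*sqrt(94358)/22 ≈ 13.963*I)
-4*4*5 + c = -4*4*5 + I*sqrt(94358)/22 = -16*5 + I*sqrt(94358)/22 = -80 + I*sqrt(94358)/22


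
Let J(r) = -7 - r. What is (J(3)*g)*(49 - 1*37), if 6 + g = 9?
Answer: -360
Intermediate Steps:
g = 3 (g = -6 + 9 = 3)
(J(3)*g)*(49 - 1*37) = ((-7 - 1*3)*3)*(49 - 1*37) = ((-7 - 3)*3)*(49 - 37) = -10*3*12 = -30*12 = -360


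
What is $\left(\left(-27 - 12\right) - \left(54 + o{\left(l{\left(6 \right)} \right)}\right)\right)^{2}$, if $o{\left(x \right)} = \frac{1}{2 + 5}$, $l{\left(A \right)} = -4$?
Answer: $\frac{425104}{49} \approx 8675.6$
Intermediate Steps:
$o{\left(x \right)} = \frac{1}{7}$
$\left(\left(-27 - 12\right) - \left(54 + o{\left(l{\left(6 \right)} \right)}\right)\right)^{2} = \left(\left(-27 - 12\right) - \frac{379}{7}\right)^{2} = \left(-39 - \frac{379}{7}\right)^{2} = \left(- \frac{652}{7}\right)^{2} = \frac{425104}{49}$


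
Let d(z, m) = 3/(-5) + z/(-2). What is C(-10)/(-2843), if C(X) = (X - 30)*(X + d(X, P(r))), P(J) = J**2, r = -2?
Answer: -224/2843 ≈ -0.078790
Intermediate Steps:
d(z, m) = -3/5 - z/2 (d(z, m) = 3*(-1/5) + z*(-1/2) = -3/5 - z/2)
C(X) = (-30 + X)*(-3/5 + X/2) (C(X) = (X - 30)*(X + (-3/5 - X/2)) = (-30 + X)*(-3/5 + X/2))
C(-10)/(-2843) = (18 + (1/2)*(-10)**2 - 78/5*(-10))/(-2843) = (18 + (1/2)*100 + 156)*(-1/2843) = (18 + 50 + 156)*(-1/2843) = 224*(-1/2843) = -224/2843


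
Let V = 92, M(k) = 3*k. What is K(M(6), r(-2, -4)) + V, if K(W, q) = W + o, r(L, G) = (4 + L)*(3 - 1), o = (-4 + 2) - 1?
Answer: 107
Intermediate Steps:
o = -3 (o = -2 - 1 = -3)
r(L, G) = 8 + 2*L (r(L, G) = (4 + L)*2 = 8 + 2*L)
K(W, q) = -3 + W (K(W, q) = W - 3 = -3 + W)
K(M(6), r(-2, -4)) + V = (-3 + 3*6) + 92 = (-3 + 18) + 92 = 15 + 92 = 107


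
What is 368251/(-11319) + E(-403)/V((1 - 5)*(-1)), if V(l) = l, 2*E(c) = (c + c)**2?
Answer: 1837570969/22638 ≈ 81172.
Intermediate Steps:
E(c) = 2*c**2 (E(c) = (c + c)**2/2 = (2*c)**2/2 = (4*c**2)/2 = 2*c**2)
368251/(-11319) + E(-403)/V((1 - 5)*(-1)) = 368251/(-11319) + (2*(-403)**2)/(((1 - 5)*(-1))) = 368251*(-1/11319) + (2*162409)/((-4*(-1))) = -368251/11319 + 324818/4 = -368251/11319 + 324818*(1/4) = -368251/11319 + 162409/2 = 1837570969/22638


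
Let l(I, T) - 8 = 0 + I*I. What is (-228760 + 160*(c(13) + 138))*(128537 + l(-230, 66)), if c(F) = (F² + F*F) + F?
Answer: -27311101400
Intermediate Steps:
c(F) = F + 2*F² (c(F) = (F² + F²) + F = 2*F² + F = F + 2*F²)
l(I, T) = 8 + I² (l(I, T) = 8 + (0 + I*I) = 8 + (0 + I²) = 8 + I²)
(-228760 + 160*(c(13) + 138))*(128537 + l(-230, 66)) = (-228760 + 160*(13*(1 + 2*13) + 138))*(128537 + (8 + (-230)²)) = (-228760 + 160*(13*(1 + 26) + 138))*(128537 + (8 + 52900)) = (-228760 + 160*(13*27 + 138))*(128537 + 52908) = (-228760 + 160*(351 + 138))*181445 = (-228760 + 160*489)*181445 = (-228760 + 78240)*181445 = -150520*181445 = -27311101400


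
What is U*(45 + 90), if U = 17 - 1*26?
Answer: -1215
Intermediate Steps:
U = -9 (U = 17 - 26 = -9)
U*(45 + 90) = -9*(45 + 90) = -9*135 = -1215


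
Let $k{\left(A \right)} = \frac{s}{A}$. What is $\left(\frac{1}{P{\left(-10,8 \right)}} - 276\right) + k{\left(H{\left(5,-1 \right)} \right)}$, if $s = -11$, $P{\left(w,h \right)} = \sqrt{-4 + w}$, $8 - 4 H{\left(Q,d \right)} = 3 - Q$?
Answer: $- \frac{1402}{5} - \frac{i \sqrt{14}}{14} \approx -280.4 - 0.26726 i$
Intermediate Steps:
$H{\left(Q,d \right)} = \frac{5}{4} + \frac{Q}{4}$ ($H{\left(Q,d \right)} = 2 - \frac{3 - Q}{4} = 2 + \left(- \frac{3}{4} + \frac{Q}{4}\right) = \frac{5}{4} + \frac{Q}{4}$)
$k{\left(A \right)} = - \frac{11}{A}$
$\left(\frac{1}{P{\left(-10,8 \right)}} - 276\right) + k{\left(H{\left(5,-1 \right)} \right)} = \left(\frac{1}{\sqrt{-4 - 10}} - 276\right) - \frac{11}{\frac{5}{4} + \frac{1}{4} \cdot 5} = \left(\frac{1}{\sqrt{-14}} - 276\right) - \frac{11}{\frac{5}{4} + \frac{5}{4}} = \left(\frac{1}{i \sqrt{14}} - 276\right) - \frac{11}{\frac{5}{2}} = \left(- \frac{i \sqrt{14}}{14} - 276\right) - \frac{22}{5} = \left(-276 - \frac{i \sqrt{14}}{14}\right) - \frac{22}{5} = - \frac{1402}{5} - \frac{i \sqrt{14}}{14}$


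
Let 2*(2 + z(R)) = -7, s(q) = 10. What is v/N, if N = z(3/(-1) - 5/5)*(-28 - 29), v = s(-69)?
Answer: 20/627 ≈ 0.031898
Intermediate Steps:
z(R) = -11/2 (z(R) = -2 + (½)*(-7) = -2 - 7/2 = -11/2)
v = 10
N = 627/2 (N = -11*(-28 - 29)/2 = -11/2*(-57) = 627/2 ≈ 313.50)
v/N = 10/(627/2) = 10*(2/627) = 20/627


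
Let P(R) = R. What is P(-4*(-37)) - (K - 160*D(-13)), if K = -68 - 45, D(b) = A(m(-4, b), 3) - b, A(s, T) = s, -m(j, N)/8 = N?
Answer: 18981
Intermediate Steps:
m(j, N) = -8*N
D(b) = -9*b (D(b) = -8*b - b = -9*b)
K = -113
P(-4*(-37)) - (K - 160*D(-13)) = -4*(-37) - (-113 - (-1440)*(-13)) = 148 - (-113 - 160*117) = 148 - (-113 - 18720) = 148 - 1*(-18833) = 148 + 18833 = 18981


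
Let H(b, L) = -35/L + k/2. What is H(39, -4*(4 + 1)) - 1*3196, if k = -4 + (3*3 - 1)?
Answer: -12769/4 ≈ -3192.3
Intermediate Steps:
k = 4 (k = -4 + (9 - 1) = -4 + 8 = 4)
H(b, L) = 2 - 35/L (H(b, L) = -35/L + 4/2 = -35/L + 4*(½) = -35/L + 2 = 2 - 35/L)
H(39, -4*(4 + 1)) - 1*3196 = (2 - 35*(-1/(4*(4 + 1)))) - 1*3196 = (2 - 35/((-4*5))) - 3196 = (2 - 35/(-20)) - 3196 = (2 - 35*(-1/20)) - 3196 = (2 + 7/4) - 3196 = 15/4 - 3196 = -12769/4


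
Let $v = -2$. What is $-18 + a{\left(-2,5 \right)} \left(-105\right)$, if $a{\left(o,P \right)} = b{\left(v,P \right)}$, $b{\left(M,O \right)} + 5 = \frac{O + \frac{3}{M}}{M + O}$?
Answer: $\frac{769}{2} \approx 384.5$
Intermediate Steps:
$b{\left(M,O \right)} = -5 + \frac{O + \frac{3}{M}}{M + O}$
$a{\left(o,P \right)} = - \frac{-17 + 8 P}{2 \left(-2 + P\right)}$ ($a{\left(o,P \right)} = \frac{3 - 5 \left(-2\right)^{2} - - 8 P}{\left(-2\right) \left(-2 + P\right)} = - \frac{3 - 20 + 8 P}{2 \left(-2 + P\right)} = - \frac{-17 + 8 P}{2 \left(-2 + P\right)}$)
$-18 + a{\left(-2,5 \right)} \left(-105\right) = -18 + \frac{17 - 40}{2 \left(-2 + 5\right)} \left(-105\right) = -18 + \frac{17 - 40}{2 \cdot 3} \left(-105\right) = -18 + \frac{1}{2} \cdot \frac{1}{3} \left(-23\right) \left(-105\right) = -18 - - \frac{805}{2} = -18 + \frac{805}{2} = \frac{769}{2}$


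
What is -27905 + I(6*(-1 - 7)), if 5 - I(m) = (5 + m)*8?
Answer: -27556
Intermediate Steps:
I(m) = -35 - 8*m (I(m) = 5 - (5 + m)*8 = 5 - (40 + 8*m) = 5 + (-40 - 8*m) = -35 - 8*m)
-27905 + I(6*(-1 - 7)) = -27905 + (-35 - 48*(-1 - 7)) = -27905 + (-35 - 48*(-8)) = -27905 + (-35 - 8*(-48)) = -27905 + (-35 + 384) = -27905 + 349 = -27556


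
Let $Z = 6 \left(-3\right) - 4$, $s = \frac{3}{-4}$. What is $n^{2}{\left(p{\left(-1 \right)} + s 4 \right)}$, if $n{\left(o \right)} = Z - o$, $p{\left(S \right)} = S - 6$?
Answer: $144$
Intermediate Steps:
$p{\left(S \right)} = -6 + S$ ($p{\left(S \right)} = S - 6 = -6 + S$)
$s = - \frac{3}{4}$ ($s = 3 \left(- \frac{1}{4}\right) = - \frac{3}{4} \approx -0.75$)
$Z = -22$ ($Z = -18 - 4 = -22$)
$n{\left(o \right)} = -22 - o$
$n^{2}{\left(p{\left(-1 \right)} + s 4 \right)} = \left(-22 - \left(\left(-6 - 1\right) - 3\right)\right)^{2} = \left(-22 - \left(-7 - 3\right)\right)^{2} = \left(-22 - -10\right)^{2} = \left(-22 + 10\right)^{2} = \left(-12\right)^{2} = 144$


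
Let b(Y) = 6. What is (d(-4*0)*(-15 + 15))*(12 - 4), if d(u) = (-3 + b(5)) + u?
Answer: 0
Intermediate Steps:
d(u) = 3 + u (d(u) = (-3 + 6) + u = 3 + u)
(d(-4*0)*(-15 + 15))*(12 - 4) = ((3 - 4*0)*(-15 + 15))*(12 - 4) = ((3 + 0)*0)*8 = (3*0)*8 = 0*8 = 0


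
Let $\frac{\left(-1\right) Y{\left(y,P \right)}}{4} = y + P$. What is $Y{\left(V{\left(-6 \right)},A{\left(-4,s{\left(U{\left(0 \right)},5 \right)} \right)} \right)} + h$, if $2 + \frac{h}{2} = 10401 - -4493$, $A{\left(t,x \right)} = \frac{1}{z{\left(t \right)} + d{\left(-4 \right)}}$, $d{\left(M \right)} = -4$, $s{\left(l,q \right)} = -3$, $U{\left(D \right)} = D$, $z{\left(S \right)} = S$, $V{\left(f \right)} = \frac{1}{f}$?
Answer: $\frac{178711}{6} \approx 29785.0$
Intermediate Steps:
$A{\left(t,x \right)} = \frac{1}{-4 + t}$ ($A{\left(t,x \right)} = \frac{1}{t - 4} = \frac{1}{-4 + t}$)
$h = 29784$ ($h = -4 + 2 \left(10401 - -4493\right) = -4 + 2 \left(10401 + 4493\right) = -4 + 2 \cdot 14894 = -4 + 29788 = 29784$)
$Y{\left(y,P \right)} = - 4 P - 4 y$ ($Y{\left(y,P \right)} = - 4 \left(y + P\right) = - 4 \left(P + y\right) = - 4 P - 4 y$)
$Y{\left(V{\left(-6 \right)},A{\left(-4,s{\left(U{\left(0 \right)},5 \right)} \right)} \right)} + h = \left(- \frac{4}{-4 - 4} - \frac{4}{-6}\right) + 29784 = \left(- \frac{4}{-8} - - \frac{2}{3}\right) + 29784 = \left(\left(-4\right) \left(- \frac{1}{8}\right) + \frac{2}{3}\right) + 29784 = \left(\frac{1}{2} + \frac{2}{3}\right) + 29784 = \frac{7}{6} + 29784 = \frac{178711}{6}$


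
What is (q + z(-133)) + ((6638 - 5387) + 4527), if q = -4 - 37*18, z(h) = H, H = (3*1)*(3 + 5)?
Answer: 5132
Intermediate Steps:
H = 24 (H = 3*8 = 24)
z(h) = 24
q = -670 (q = -4 - 666 = -670)
(q + z(-133)) + ((6638 - 5387) + 4527) = (-670 + 24) + ((6638 - 5387) + 4527) = -646 + (1251 + 4527) = -646 + 5778 = 5132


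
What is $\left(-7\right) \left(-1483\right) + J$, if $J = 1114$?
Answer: $11495$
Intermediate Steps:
$\left(-7\right) \left(-1483\right) + J = \left(-7\right) \left(-1483\right) + 1114 = 10381 + 1114 = 11495$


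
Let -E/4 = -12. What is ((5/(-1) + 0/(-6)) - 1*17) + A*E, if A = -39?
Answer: -1894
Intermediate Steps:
E = 48 (E = -4*(-12) = 48)
((5/(-1) + 0/(-6)) - 1*17) + A*E = ((5/(-1) + 0/(-6)) - 1*17) - 39*48 = ((5*(-1) + 0*(-⅙)) - 17) - 1872 = ((-5 + 0) - 17) - 1872 = (-5 - 17) - 1872 = -22 - 1872 = -1894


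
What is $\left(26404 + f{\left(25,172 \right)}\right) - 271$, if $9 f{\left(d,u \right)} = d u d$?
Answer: $\frac{342697}{9} \approx 38077.0$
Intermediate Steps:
$f{\left(d,u \right)} = \frac{u d^{2}}{9}$ ($f{\left(d,u \right)} = \frac{d u d}{9} = \frac{u d^{2}}{9}$)
$\left(26404 + f{\left(25,172 \right)}\right) - 271 = \left(26404 + \frac{1}{9} \cdot 172 \cdot 25^{2}\right) - 271 = \left(26404 + \frac{1}{9} \cdot 172 \cdot 625\right) - 271 = \left(26404 + \frac{107500}{9}\right) - 271 = \frac{345136}{9} - 271 = \frac{342697}{9}$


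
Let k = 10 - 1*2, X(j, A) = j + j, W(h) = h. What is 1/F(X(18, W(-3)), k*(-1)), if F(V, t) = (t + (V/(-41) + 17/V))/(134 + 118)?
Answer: -371952/12407 ≈ -29.979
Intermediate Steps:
X(j, A) = 2*j
k = 8 (k = 10 - 2 = 8)
F(V, t) = -V/10332 + t/252 + 17/(252*V) (F(V, t) = (t + (V*(-1/41) + 17/V))/252 = (t + (-V/41 + 17/V))*(1/252) = (t + (17/V - V/41))*(1/252) = (t + 17/V - V/41)*(1/252) = -V/10332 + t/252 + 17/(252*V))
1/F(X(18, W(-3)), k*(-1)) = 1/((697 - 2*18*(2*18 - 328*(-1)))/(10332*((2*18)))) = 1/((1/10332)*(697 - 1*36*(36 - 41*(-8)))/36) = 1/((1/10332)*(1/36)*(697 - 1*36*(36 + 328))) = 1/((1/10332)*(1/36)*(697 - 1*36*364)) = 1/((1/10332)*(1/36)*(697 - 13104)) = 1/((1/10332)*(1/36)*(-12407)) = 1/(-12407/371952) = -371952/12407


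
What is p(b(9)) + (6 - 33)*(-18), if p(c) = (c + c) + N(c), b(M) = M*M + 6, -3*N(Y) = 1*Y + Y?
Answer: 602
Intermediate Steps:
N(Y) = -2*Y/3 (N(Y) = -(1*Y + Y)/3 = -(Y + Y)/3 = -2*Y/3)
b(M) = 6 + M**2 (b(M) = M**2 + 6 = 6 + M**2)
p(c) = 4*c/3 (p(c) = (c + c) - 2*c/3 = 2*c - 2*c/3 = 4*c/3)
p(b(9)) + (6 - 33)*(-18) = 4*(6 + 9**2)/3 + (6 - 33)*(-18) = 4*(6 + 81)/3 - 27*(-18) = (4/3)*87 + 486 = 116 + 486 = 602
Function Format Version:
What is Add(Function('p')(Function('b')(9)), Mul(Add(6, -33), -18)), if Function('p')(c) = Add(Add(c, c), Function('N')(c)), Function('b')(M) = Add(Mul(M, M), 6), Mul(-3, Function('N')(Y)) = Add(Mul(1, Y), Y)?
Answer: 602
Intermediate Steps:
Function('N')(Y) = Mul(Rational(-2, 3), Y) (Function('N')(Y) = Mul(Rational(-1, 3), Add(Mul(1, Y), Y)) = Mul(Rational(-1, 3), Add(Y, Y)) = Mul(Rational(-1, 3), Mul(2, Y)) = Mul(Rational(-2, 3), Y))
Function('b')(M) = Add(6, Pow(M, 2)) (Function('b')(M) = Add(Pow(M, 2), 6) = Add(6, Pow(M, 2)))
Function('p')(c) = Mul(Rational(4, 3), c) (Function('p')(c) = Add(Add(c, c), Mul(Rational(-2, 3), c)) = Add(Mul(2, c), Mul(Rational(-2, 3), c)) = Mul(Rational(4, 3), c))
Add(Function('p')(Function('b')(9)), Mul(Add(6, -33), -18)) = Add(Mul(Rational(4, 3), Add(6, Pow(9, 2))), Mul(Add(6, -33), -18)) = Add(Mul(Rational(4, 3), Add(6, 81)), Mul(-27, -18)) = Add(Mul(Rational(4, 3), 87), 486) = Add(116, 486) = 602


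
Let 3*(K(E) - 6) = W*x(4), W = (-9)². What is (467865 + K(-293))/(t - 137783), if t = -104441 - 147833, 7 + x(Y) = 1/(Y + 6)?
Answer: -1558949/1300190 ≈ -1.1990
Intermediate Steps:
x(Y) = -7 + 1/(6 + Y) (x(Y) = -7 + 1/(Y + 6) = -7 + 1/(6 + Y))
W = 81
K(E) = -1803/10 (K(E) = 6 + (81*((-41 - 7*4)/(6 + 4)))/3 = 6 + (81*((-41 - 28)/10))/3 = 6 + (81*((⅒)*(-69)))/3 = 6 + (81*(-69/10))/3 = 6 + (⅓)*(-5589/10) = 6 - 1863/10 = -1803/10)
t = -252274
(467865 + K(-293))/(t - 137783) = (467865 - 1803/10)/(-252274 - 137783) = (4676847/10)/(-390057) = (4676847/10)*(-1/390057) = -1558949/1300190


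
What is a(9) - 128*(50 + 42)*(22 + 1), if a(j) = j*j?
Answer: -270767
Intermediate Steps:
a(j) = j²
a(9) - 128*(50 + 42)*(22 + 1) = 9² - 128*(50 + 42)*(22 + 1) = 81 - 11776*23 = 81 - 128*2116 = 81 - 270848 = -270767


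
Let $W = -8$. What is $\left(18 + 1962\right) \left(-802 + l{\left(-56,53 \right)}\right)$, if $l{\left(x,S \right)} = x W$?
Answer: $-700920$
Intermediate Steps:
$l{\left(x,S \right)} = - 8 x$ ($l{\left(x,S \right)} = x \left(-8\right) = - 8 x$)
$\left(18 + 1962\right) \left(-802 + l{\left(-56,53 \right)}\right) = \left(18 + 1962\right) \left(-802 - -448\right) = 1980 \left(-802 + 448\right) = 1980 \left(-354\right) = -700920$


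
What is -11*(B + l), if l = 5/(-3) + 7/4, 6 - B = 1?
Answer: -671/12 ≈ -55.917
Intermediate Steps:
B = 5 (B = 6 - 1*1 = 6 - 1 = 5)
l = 1/12 (l = 5*(-1/3) + 7*(1/4) = -5/3 + 7/4 = 1/12 ≈ 0.083333)
-11*(B + l) = -11*(5 + 1/12) = -11*61/12 = -671/12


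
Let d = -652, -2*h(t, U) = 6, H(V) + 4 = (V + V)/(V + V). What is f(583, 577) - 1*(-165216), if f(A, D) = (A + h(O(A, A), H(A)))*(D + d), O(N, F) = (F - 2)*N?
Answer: 121716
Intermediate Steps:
O(N, F) = N*(-2 + F) (O(N, F) = (-2 + F)*N = N*(-2 + F))
H(V) = -3 (H(V) = -4 + (V + V)/(V + V) = -4 + (2*V)/((2*V)) = -4 + (2*V)*(1/(2*V)) = -4 + 1 = -3)
h(t, U) = -3 (h(t, U) = -½*6 = -3)
f(A, D) = (-652 + D)*(-3 + A) (f(A, D) = (A - 3)*(D - 652) = (-3 + A)*(-652 + D) = (-652 + D)*(-3 + A))
f(583, 577) - 1*(-165216) = (1956 - 652*583 - 3*577 + 583*577) - 1*(-165216) = (1956 - 380116 - 1731 + 336391) + 165216 = -43500 + 165216 = 121716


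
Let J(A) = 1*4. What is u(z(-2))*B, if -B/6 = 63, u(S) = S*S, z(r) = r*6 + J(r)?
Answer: -24192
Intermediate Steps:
J(A) = 4
z(r) = 4 + 6*r (z(r) = r*6 + 4 = 6*r + 4 = 4 + 6*r)
u(S) = S²
B = -378 (B = -6*63 = -378)
u(z(-2))*B = (4 + 6*(-2))²*(-378) = (4 - 12)²*(-378) = (-8)²*(-378) = 64*(-378) = -24192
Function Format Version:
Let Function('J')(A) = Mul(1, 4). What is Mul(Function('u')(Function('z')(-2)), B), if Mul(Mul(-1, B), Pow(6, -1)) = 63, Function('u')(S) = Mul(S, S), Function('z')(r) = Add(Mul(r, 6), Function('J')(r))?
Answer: -24192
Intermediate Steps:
Function('J')(A) = 4
Function('z')(r) = Add(4, Mul(6, r)) (Function('z')(r) = Add(Mul(r, 6), 4) = Add(Mul(6, r), 4) = Add(4, Mul(6, r)))
Function('u')(S) = Pow(S, 2)
B = -378 (B = Mul(-6, 63) = -378)
Mul(Function('u')(Function('z')(-2)), B) = Mul(Pow(Add(4, Mul(6, -2)), 2), -378) = Mul(Pow(Add(4, -12), 2), -378) = Mul(Pow(-8, 2), -378) = Mul(64, -378) = -24192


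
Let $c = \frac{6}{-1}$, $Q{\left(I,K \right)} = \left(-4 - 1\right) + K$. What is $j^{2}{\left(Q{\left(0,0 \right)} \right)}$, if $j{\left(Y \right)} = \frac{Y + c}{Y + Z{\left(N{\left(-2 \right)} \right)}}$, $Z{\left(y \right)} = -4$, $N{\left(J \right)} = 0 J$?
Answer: $\frac{121}{81} \approx 1.4938$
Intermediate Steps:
$N{\left(J \right)} = 0$
$Q{\left(I,K \right)} = -5 + K$
$c = -6$ ($c = 6 \left(-1\right) = -6$)
$j{\left(Y \right)} = \frac{-6 + Y}{-4 + Y}$ ($j{\left(Y \right)} = \frac{Y - 6}{Y - 4} = \frac{-6 + Y}{-4 + Y}$)
$j^{2}{\left(Q{\left(0,0 \right)} \right)} = \left(\frac{-6 + \left(-5 + 0\right)}{-4 + \left(-5 + 0\right)}\right)^{2} = \left(\frac{-6 - 5}{-4 - 5}\right)^{2} = \left(\frac{1}{-9} \left(-11\right)\right)^{2} = \left(\left(- \frac{1}{9}\right) \left(-11\right)\right)^{2} = \left(\frac{11}{9}\right)^{2} = \frac{121}{81}$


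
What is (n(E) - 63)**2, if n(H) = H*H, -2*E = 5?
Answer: 51529/16 ≈ 3220.6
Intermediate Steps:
E = -5/2 (E = -1/2*5 = -5/2 ≈ -2.5000)
n(H) = H**2
(n(E) - 63)**2 = ((-5/2)**2 - 63)**2 = (25/4 - 63)**2 = (-227/4)**2 = 51529/16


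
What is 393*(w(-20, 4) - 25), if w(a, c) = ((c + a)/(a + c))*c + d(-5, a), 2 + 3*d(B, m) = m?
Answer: -11135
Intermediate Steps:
d(B, m) = -⅔ + m/3
w(a, c) = -⅔ + c + a/3 (w(a, c) = ((c + a)/(a + c))*c + (-⅔ + a/3) = ((a + c)/(a + c))*c + (-⅔ + a/3) = 1*c + (-⅔ + a/3) = c + (-⅔ + a/3) = -⅔ + c + a/3)
393*(w(-20, 4) - 25) = 393*((-⅔ + 4 + (⅓)*(-20)) - 25) = 393*((-⅔ + 4 - 20/3) - 25) = 393*(-10/3 - 25) = 393*(-85/3) = -11135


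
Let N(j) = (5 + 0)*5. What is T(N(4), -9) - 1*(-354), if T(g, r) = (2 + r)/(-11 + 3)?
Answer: 2839/8 ≈ 354.88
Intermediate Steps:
N(j) = 25 (N(j) = 5*5 = 25)
T(g, r) = -1/4 - r/8 (T(g, r) = (2 + r)/(-8) = (2 + r)*(-1/8) = -1/4 - r/8)
T(N(4), -9) - 1*(-354) = (-1/4 - 1/8*(-9)) - 1*(-354) = (-1/4 + 9/8) + 354 = 7/8 + 354 = 2839/8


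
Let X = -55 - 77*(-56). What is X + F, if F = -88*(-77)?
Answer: 11033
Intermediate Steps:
F = 6776
X = 4257 (X = -55 + 4312 = 4257)
X + F = 4257 + 6776 = 11033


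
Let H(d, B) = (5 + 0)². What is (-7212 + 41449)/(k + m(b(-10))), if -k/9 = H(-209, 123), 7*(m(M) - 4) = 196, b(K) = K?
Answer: -34237/193 ≈ -177.39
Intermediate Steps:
H(d, B) = 25 (H(d, B) = 5² = 25)
m(M) = 32 (m(M) = 4 + (⅐)*196 = 4 + 28 = 32)
k = -225 (k = -9*25 = -225)
(-7212 + 41449)/(k + m(b(-10))) = (-7212 + 41449)/(-225 + 32) = 34237/(-193) = 34237*(-1/193) = -34237/193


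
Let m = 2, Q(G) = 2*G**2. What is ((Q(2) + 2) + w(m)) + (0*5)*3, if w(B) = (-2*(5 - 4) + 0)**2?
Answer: 14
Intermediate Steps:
w(B) = 4 (w(B) = (-2*1 + 0)**2 = (-2 + 0)**2 = (-2)**2 = 4)
((Q(2) + 2) + w(m)) + (0*5)*3 = ((2*2**2 + 2) + 4) + (0*5)*3 = ((2*4 + 2) + 4) + 0*3 = ((8 + 2) + 4) + 0 = (10 + 4) + 0 = 14 + 0 = 14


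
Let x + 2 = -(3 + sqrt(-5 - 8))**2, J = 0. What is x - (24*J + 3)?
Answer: -1 - 6*I*sqrt(13) ≈ -1.0 - 21.633*I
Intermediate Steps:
x = -2 - (3 + I*sqrt(13))**2 (x = -2 - (3 + sqrt(-5 - 8))**2 = -2 - (3 + sqrt(-13))**2 = -2 - (3 + I*sqrt(13))**2 ≈ 2.0 - 21.633*I)
x - (24*J + 3) = (2 - 6*I*sqrt(13)) - (24*0 + 3) = (2 - 6*I*sqrt(13)) - (0 + 3) = (2 - 6*I*sqrt(13)) - 1*3 = (2 - 6*I*sqrt(13)) - 3 = -1 - 6*I*sqrt(13)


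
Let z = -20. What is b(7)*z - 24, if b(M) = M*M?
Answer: -1004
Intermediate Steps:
b(M) = M**2
b(7)*z - 24 = 7**2*(-20) - 24 = 49*(-20) - 24 = -980 - 24 = -1004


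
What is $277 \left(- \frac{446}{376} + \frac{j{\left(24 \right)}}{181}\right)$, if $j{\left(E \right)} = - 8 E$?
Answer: $- \frac{21179143}{34028} \approx -622.4$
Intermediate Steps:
$277 \left(- \frac{446}{376} + \frac{j{\left(24 \right)}}{181}\right) = 277 \left(- \frac{446}{376} + \frac{\left(-8\right) 24}{181}\right) = 277 \left(\left(-446\right) \frac{1}{376} - \frac{192}{181}\right) = 277 \left(- \frac{223}{188} - \frac{192}{181}\right) = 277 \left(- \frac{76459}{34028}\right) = - \frac{21179143}{34028}$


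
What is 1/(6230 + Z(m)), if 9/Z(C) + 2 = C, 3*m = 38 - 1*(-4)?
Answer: 4/24923 ≈ 0.00016049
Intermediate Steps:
m = 14 (m = (38 - 1*(-4))/3 = (38 + 4)/3 = (⅓)*42 = 14)
Z(C) = 9/(-2 + C)
1/(6230 + Z(m)) = 1/(6230 + 9/(-2 + 14)) = 1/(6230 + 9/12) = 1/(6230 + 9*(1/12)) = 1/(6230 + ¾) = 1/(24923/4) = 4/24923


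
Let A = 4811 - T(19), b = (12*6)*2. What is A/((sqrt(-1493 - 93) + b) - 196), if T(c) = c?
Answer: -9584/165 - 2396*I*sqrt(1586)/2145 ≈ -58.085 - 44.485*I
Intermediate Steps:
b = 144 (b = 72*2 = 144)
A = 4792 (A = 4811 - 1*19 = 4811 - 19 = 4792)
A/((sqrt(-1493 - 93) + b) - 196) = 4792/((sqrt(-1493 - 93) + 144) - 196) = 4792/((sqrt(-1586) + 144) - 196) = 4792/((I*sqrt(1586) + 144) - 196) = 4792/((144 + I*sqrt(1586)) - 196) = 4792/(-52 + I*sqrt(1586))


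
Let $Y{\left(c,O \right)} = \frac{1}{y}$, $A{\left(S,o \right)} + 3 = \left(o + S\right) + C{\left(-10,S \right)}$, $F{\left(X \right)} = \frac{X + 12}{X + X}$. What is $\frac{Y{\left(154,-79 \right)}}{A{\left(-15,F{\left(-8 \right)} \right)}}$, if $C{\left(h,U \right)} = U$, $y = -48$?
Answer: $\frac{1}{1596} \approx 0.00062657$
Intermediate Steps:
$F{\left(X \right)} = \frac{12 + X}{2 X}$
$A{\left(S,o \right)} = -3 + o + 2 S$ ($A{\left(S,o \right)} = -3 + \left(\left(o + S\right) + S\right) = -3 + \left(\left(S + o\right) + S\right) = -3 + \left(o + 2 S\right) = -3 + o + 2 S$)
$Y{\left(c,O \right)} = - \frac{1}{48}$ ($Y{\left(c,O \right)} = \frac{1}{-48} = - \frac{1}{48}$)
$\frac{Y{\left(154,-79 \right)}}{A{\left(-15,F{\left(-8 \right)} \right)}} = - \frac{1}{48 \left(-3 + \frac{12 - 8}{2 \left(-8\right)} + 2 \left(-15\right)\right)} = - \frac{1}{48 \left(-3 + \frac{1}{2} \left(- \frac{1}{8}\right) 4 - 30\right)} = - \frac{1}{48 \left(-3 - \frac{1}{4} - 30\right)} = - \frac{1}{48 \left(- \frac{133}{4}\right)} = \left(- \frac{1}{48}\right) \left(- \frac{4}{133}\right) = \frac{1}{1596}$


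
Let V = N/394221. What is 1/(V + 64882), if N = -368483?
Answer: 394221/25577478439 ≈ 1.5413e-5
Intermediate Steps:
V = -368483/394221 ≈ -0.93471
1/(V + 64882) = 1/(-368483/394221 + 64882) = 1/(25577478439/394221) = 394221/25577478439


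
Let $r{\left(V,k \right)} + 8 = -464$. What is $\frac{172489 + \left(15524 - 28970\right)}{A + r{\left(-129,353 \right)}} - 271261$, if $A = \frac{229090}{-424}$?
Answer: $- \frac{58248769065}{214609} \approx -2.7142 \cdot 10^{5}$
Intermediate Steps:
$A = - \frac{114545}{212}$ ($A = 229090 \left(- \frac{1}{424}\right) = - \frac{114545}{212} \approx -540.31$)
$r{\left(V,k \right)} = -472$ ($r{\left(V,k \right)} = -8 - 464 = -472$)
$\frac{172489 + \left(15524 - 28970\right)}{A + r{\left(-129,353 \right)}} - 271261 = \frac{172489 + \left(15524 - 28970\right)}{- \frac{114545}{212} - 472} - 271261 = \frac{172489 + \left(15524 - 28970\right)}{- \frac{214609}{212}} - 271261 = \left(172489 - 13446\right) \left(- \frac{212}{214609}\right) - 271261 = 159043 \left(- \frac{212}{214609}\right) - 271261 = - \frac{33717116}{214609} - 271261 = - \frac{58248769065}{214609}$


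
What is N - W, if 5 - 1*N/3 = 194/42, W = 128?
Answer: -888/7 ≈ -126.86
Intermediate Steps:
N = 8/7 (N = 15 - 582/42 = 15 - 3*97/21 = 15 - 97/7 = 8/7 ≈ 1.1429)
N - W = 8/7 - 1*128 = 8/7 - 128 = -888/7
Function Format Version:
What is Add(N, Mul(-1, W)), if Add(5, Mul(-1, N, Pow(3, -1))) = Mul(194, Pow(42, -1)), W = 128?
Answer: Rational(-888, 7) ≈ -126.86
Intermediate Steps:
N = Rational(8, 7) (N = Add(15, Mul(-3, Mul(194, Pow(42, -1)))) = Add(15, Mul(-3, Mul(194, Rational(1, 42)))) = Add(15, Mul(-3, Rational(97, 21))) = Add(15, Rational(-97, 7)) = Rational(8, 7) ≈ 1.1429)
Add(N, Mul(-1, W)) = Add(Rational(8, 7), Mul(-1, 128)) = Add(Rational(8, 7), -128) = Rational(-888, 7)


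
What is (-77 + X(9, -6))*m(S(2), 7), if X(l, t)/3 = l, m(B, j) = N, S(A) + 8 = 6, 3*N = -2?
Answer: 100/3 ≈ 33.333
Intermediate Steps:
N = -2/3 (N = (1/3)*(-2) = -2/3 ≈ -0.66667)
S(A) = -2 (S(A) = -8 + 6 = -2)
m(B, j) = -2/3
X(l, t) = 3*l
(-77 + X(9, -6))*m(S(2), 7) = (-77 + 3*9)*(-2/3) = (-77 + 27)*(-2/3) = -50*(-2/3) = 100/3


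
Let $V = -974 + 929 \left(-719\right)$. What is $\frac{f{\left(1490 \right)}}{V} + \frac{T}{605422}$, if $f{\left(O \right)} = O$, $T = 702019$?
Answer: $\frac{93739196159}{80996382270} \approx 1.1573$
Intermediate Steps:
$V = -668925$ ($V = -974 - 667951 = -668925$)
$\frac{f{\left(1490 \right)}}{V} + \frac{T}{605422} = \frac{1490}{-668925} + \frac{702019}{605422} = 1490 \left(- \frac{1}{668925}\right) + 702019 \cdot \frac{1}{605422} = - \frac{298}{133785} + \frac{702019}{605422} = \frac{93739196159}{80996382270}$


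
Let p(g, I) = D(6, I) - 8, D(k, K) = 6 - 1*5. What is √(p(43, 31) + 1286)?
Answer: √1279 ≈ 35.763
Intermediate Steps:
D(k, K) = 1 (D(k, K) = 6 - 5 = 1)
p(g, I) = -7 (p(g, I) = 1 - 8 = -7)
√(p(43, 31) + 1286) = √(-7 + 1286) = √1279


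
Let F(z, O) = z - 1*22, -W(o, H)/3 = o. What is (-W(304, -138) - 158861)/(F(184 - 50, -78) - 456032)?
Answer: 157949/455920 ≈ 0.34644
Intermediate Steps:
W(o, H) = -3*o
F(z, O) = -22 + z (F(z, O) = z - 22 = -22 + z)
(-W(304, -138) - 158861)/(F(184 - 50, -78) - 456032) = (-(-3)*304 - 158861)/((-22 + (184 - 50)) - 456032) = (-1*(-912) - 158861)/((-22 + 134) - 456032) = (912 - 158861)/(112 - 456032) = -157949/(-455920) = -157949*(-1/455920) = 157949/455920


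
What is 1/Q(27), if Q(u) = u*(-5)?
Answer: -1/135 ≈ -0.0074074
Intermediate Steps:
Q(u) = -5*u
1/Q(27) = 1/(-5*27) = 1/(-135) = -1/135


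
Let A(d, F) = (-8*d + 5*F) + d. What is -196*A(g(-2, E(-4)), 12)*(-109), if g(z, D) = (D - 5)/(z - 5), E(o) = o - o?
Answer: 1175020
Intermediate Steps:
E(o) = 0
g(z, D) = (-5 + D)/(-5 + z)
A(d, F) = -7*d + 5*F
-196*A(g(-2, E(-4)), 12)*(-109) = -196*(-7*(-5 + 0)/(-5 - 2) + 5*12)*(-109) = -196*(-7*(-5)/(-7) + 60)*(-109) = -196*(-(-1)*(-5) + 60)*(-109) = -196*(-7*5/7 + 60)*(-109) = -196*(-5 + 60)*(-109) = -196*55*(-109) = -10780*(-109) = 1175020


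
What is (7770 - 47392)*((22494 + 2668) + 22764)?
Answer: -1898923972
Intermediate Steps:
(7770 - 47392)*((22494 + 2668) + 22764) = -39622*(25162 + 22764) = -39622*47926 = -1898923972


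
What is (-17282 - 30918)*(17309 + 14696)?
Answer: -1542641000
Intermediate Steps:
(-17282 - 30918)*(17309 + 14696) = -48200*32005 = -1542641000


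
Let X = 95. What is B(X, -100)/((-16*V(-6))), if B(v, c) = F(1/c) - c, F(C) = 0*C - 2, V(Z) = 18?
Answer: -49/144 ≈ -0.34028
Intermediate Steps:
F(C) = -2 (F(C) = 0 - 2 = -2)
B(v, c) = -2 - c
B(X, -100)/((-16*V(-6))) = (-2 - 1*(-100))/((-16*18)) = (-2 + 100)/(-288) = 98*(-1/288) = -49/144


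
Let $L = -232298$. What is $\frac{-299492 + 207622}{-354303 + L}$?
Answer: $\frac{91870}{586601} \approx 0.15661$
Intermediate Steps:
$\frac{-299492 + 207622}{-354303 + L} = \frac{-299492 + 207622}{-354303 - 232298} = - \frac{91870}{-586601} = \left(-91870\right) \left(- \frac{1}{586601}\right) = \frac{91870}{586601}$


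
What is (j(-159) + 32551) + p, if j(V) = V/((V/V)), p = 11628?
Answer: 44020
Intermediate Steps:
j(V) = V (j(V) = V/1 = V*1 = V)
(j(-159) + 32551) + p = (-159 + 32551) + 11628 = 32392 + 11628 = 44020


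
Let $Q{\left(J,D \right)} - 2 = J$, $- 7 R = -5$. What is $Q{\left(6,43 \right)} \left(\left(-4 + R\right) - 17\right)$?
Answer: $- \frac{1136}{7} \approx -162.29$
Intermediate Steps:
$R = \frac{5}{7}$ ($R = \left(- \frac{1}{7}\right) \left(-5\right) = \frac{5}{7} \approx 0.71429$)
$Q{\left(J,D \right)} = 2 + J$
$Q{\left(6,43 \right)} \left(\left(-4 + R\right) - 17\right) = \left(2 + 6\right) \left(\left(-4 + \frac{5}{7}\right) - 17\right) = 8 \left(- \frac{23}{7} - 17\right) = 8 \left(- \frac{142}{7}\right) = - \frac{1136}{7}$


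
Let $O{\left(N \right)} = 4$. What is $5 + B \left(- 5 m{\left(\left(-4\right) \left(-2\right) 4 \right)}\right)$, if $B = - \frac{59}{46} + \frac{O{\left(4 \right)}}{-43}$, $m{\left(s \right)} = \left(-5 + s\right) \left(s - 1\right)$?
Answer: $\frac{11397275}{1978} \approx 5762.0$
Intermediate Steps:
$m{\left(s \right)} = \left(-1 + s\right) \left(-5 + s\right)$ ($m{\left(s \right)} = \left(-5 + s\right) \left(-1 + s\right) = \left(-1 + s\right) \left(-5 + s\right)$)
$B = - \frac{2721}{1978}$ ($B = - \frac{59}{46} + \frac{4}{-43} = \left(-59\right) \frac{1}{46} + 4 \left(- \frac{1}{43}\right) = - \frac{59}{46} - \frac{4}{43} = - \frac{2721}{1978} \approx -1.3756$)
$5 + B \left(- 5 m{\left(\left(-4\right) \left(-2\right) 4 \right)}\right) = 5 - \frac{2721 \left(- 5 \left(5 + \left(\left(-4\right) \left(-2\right) 4\right)^{2} - 6 \left(-4\right) \left(-2\right) 4\right)\right)}{1978} = 5 - \frac{2721 \left(- 5 \left(5 + \left(8 \cdot 4\right)^{2} - 6 \cdot 8 \cdot 4\right)\right)}{1978} = 5 - \frac{2721 \left(- 5 \left(5 + 32^{2} - 192\right)\right)}{1978} = 5 - \frac{2721 \left(- 5 \left(5 + 1024 - 192\right)\right)}{1978} = 5 - \frac{2721 \left(\left(-5\right) 837\right)}{1978} = 5 - - \frac{11387385}{1978} = 5 + \frac{11387385}{1978} = \frac{11397275}{1978}$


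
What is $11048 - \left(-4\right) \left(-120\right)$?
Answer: $10568$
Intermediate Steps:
$11048 - \left(-4\right) \left(-120\right) = 11048 - 480 = 10568$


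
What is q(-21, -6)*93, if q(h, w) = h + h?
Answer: -3906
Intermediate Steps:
q(h, w) = 2*h
q(-21, -6)*93 = (2*(-21))*93 = -42*93 = -3906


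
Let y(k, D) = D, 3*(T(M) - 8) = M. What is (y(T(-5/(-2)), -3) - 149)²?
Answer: 23104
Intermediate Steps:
T(M) = 8 + M/3
(y(T(-5/(-2)), -3) - 149)² = (-3 - 149)² = (-152)² = 23104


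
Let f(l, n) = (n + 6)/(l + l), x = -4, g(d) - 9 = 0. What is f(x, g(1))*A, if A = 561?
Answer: -8415/8 ≈ -1051.9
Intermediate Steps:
g(d) = 9 (g(d) = 9 + 0 = 9)
f(l, n) = (6 + n)/(2*l) (f(l, n) = (6 + n)/((2*l)) = (6 + n)*(1/(2*l)) = (6 + n)/(2*l))
f(x, g(1))*A = ((½)*(6 + 9)/(-4))*561 = ((½)*(-¼)*15)*561 = -15/8*561 = -8415/8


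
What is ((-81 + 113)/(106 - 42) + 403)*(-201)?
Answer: -162207/2 ≈ -81104.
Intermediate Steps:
((-81 + 113)/(106 - 42) + 403)*(-201) = (32/64 + 403)*(-201) = (32*(1/64) + 403)*(-201) = (½ + 403)*(-201) = (807/2)*(-201) = -162207/2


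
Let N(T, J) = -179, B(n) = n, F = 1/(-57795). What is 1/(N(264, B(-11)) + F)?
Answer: -57795/10345306 ≈ -0.0055866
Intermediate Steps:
F = -1/57795 ≈ -1.7303e-5
1/(N(264, B(-11)) + F) = 1/(-179 - 1/57795) = 1/(-10345306/57795) = -57795/10345306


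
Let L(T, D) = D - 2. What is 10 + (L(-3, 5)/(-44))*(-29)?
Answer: 527/44 ≈ 11.977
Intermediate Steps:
L(T, D) = -2 + D
10 + (L(-3, 5)/(-44))*(-29) = 10 + ((-2 + 5)/(-44))*(-29) = 10 + (3*(-1/44))*(-29) = 10 - 3/44*(-29) = 10 + 87/44 = 527/44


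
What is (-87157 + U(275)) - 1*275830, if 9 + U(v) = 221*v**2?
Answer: 16350129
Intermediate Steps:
U(v) = -9 + 221*v**2
(-87157 + U(275)) - 1*275830 = (-87157 + (-9 + 221*275**2)) - 1*275830 = (-87157 + (-9 + 221*75625)) - 275830 = (-87157 + (-9 + 16713125)) - 275830 = (-87157 + 16713116) - 275830 = 16625959 - 275830 = 16350129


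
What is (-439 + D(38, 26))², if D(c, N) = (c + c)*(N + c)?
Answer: 19580625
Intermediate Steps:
D(c, N) = 2*c*(N + c) (D(c, N) = (2*c)*(N + c) = 2*c*(N + c))
(-439 + D(38, 26))² = (-439 + 2*38*(26 + 38))² = (-439 + 2*38*64)² = (-439 + 4864)² = 4425² = 19580625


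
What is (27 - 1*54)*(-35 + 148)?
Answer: -3051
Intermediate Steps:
(27 - 1*54)*(-35 + 148) = (27 - 54)*113 = -27*113 = -3051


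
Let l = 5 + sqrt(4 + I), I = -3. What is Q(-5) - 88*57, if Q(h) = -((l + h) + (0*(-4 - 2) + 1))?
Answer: -5018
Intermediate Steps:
l = 6 (l = 5 + sqrt(4 - 3) = 5 + sqrt(1) = 5 + 1 = 6)
Q(h) = -7 - h (Q(h) = -((6 + h) + (0*(-4 - 2) + 1)) = -((6 + h) + (0*(-6) + 1)) = -((6 + h) + (0 + 1)) = -((6 + h) + 1) = -(7 + h) = -7 - h)
Q(-5) - 88*57 = (-7 - 1*(-5)) - 88*57 = (-7 + 5) - 5016 = -2 - 5016 = -5018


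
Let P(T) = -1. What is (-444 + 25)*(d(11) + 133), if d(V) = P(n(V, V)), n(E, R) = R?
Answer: -55308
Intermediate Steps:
d(V) = -1
(-444 + 25)*(d(11) + 133) = (-444 + 25)*(-1 + 133) = -419*132 = -55308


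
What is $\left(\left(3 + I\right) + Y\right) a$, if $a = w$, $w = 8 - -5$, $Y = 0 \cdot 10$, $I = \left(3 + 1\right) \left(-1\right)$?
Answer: $-13$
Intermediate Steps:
$I = -4$ ($I = 4 \left(-1\right) = -4$)
$Y = 0$
$w = 13$ ($w = 8 + 5 = 13$)
$a = 13$
$\left(\left(3 + I\right) + Y\right) a = \left(\left(3 - 4\right) + 0\right) 13 = \left(-1 + 0\right) 13 = \left(-1\right) 13 = -13$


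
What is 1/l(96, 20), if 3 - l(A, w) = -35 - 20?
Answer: 1/58 ≈ 0.017241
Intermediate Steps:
l(A, w) = 58 (l(A, w) = 3 - (-35 - 20) = 3 - 1*(-55) = 3 + 55 = 58)
1/l(96, 20) = 1/58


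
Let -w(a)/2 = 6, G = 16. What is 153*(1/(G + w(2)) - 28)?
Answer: -16983/4 ≈ -4245.8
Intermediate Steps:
w(a) = -12 (w(a) = -2*6 = -12)
153*(1/(G + w(2)) - 28) = 153*(1/(16 - 12) - 28) = 153*(1/4 - 28) = 153*(¼ - 28) = 153*(-111/4) = -16983/4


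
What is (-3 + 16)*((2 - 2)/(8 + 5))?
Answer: 0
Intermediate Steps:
(-3 + 16)*((2 - 2)/(8 + 5)) = 13*(0/13) = 13*(0*(1/13)) = 13*0 = 0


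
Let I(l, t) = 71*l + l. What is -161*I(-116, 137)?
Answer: 1344672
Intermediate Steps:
I(l, t) = 72*l
-161*I(-116, 137) = -11592*(-116) = -161*(-8352) = 1344672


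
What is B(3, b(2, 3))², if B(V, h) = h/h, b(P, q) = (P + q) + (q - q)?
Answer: 1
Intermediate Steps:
b(P, q) = P + q (b(P, q) = (P + q) + 0 = P + q)
B(V, h) = 1
B(3, b(2, 3))² = 1² = 1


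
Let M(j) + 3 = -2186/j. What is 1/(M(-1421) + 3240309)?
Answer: 1421/4604477012 ≈ 3.0861e-7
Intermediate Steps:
M(j) = -3 - 2186/j
1/(M(-1421) + 3240309) = 1/((-3 - 2186/(-1421)) + 3240309) = 1/((-3 - 2186*(-1/1421)) + 3240309) = 1/((-3 + 2186/1421) + 3240309) = 1/(-2077/1421 + 3240309) = 1/(4604477012/1421) = 1421/4604477012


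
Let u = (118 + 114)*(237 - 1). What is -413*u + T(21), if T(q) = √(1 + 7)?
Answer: -22612576 + 2*√2 ≈ -2.2613e+7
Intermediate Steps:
T(q) = 2*√2 (T(q) = √8 = 2*√2)
u = 54752 (u = 232*236 = 54752)
-413*u + T(21) = -413*54752 + 2*√2 = -22612576 + 2*√2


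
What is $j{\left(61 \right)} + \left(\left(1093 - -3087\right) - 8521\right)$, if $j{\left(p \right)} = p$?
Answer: $-4280$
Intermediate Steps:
$j{\left(61 \right)} + \left(\left(1093 - -3087\right) - 8521\right) = 61 + \left(\left(1093 - -3087\right) - 8521\right) = 61 + \left(\left(1093 + 3087\right) - 8521\right) = 61 + \left(4180 - 8521\right) = 61 - 4341 = -4280$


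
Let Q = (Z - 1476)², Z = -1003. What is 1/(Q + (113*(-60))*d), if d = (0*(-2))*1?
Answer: 1/6145441 ≈ 1.6272e-7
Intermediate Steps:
d = 0 (d = 0*1 = 0)
Q = 6145441 (Q = (-1003 - 1476)² = (-2479)² = 6145441)
1/(Q + (113*(-60))*d) = 1/(6145441 + (113*(-60))*0) = 1/(6145441 - 6780*0) = 1/(6145441 + 0) = 1/6145441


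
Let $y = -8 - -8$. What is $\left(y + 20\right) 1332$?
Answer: $26640$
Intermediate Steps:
$y = 0$ ($y = -8 + 8 = 0$)
$\left(y + 20\right) 1332 = \left(0 + 20\right) 1332 = 20 \cdot 1332 = 26640$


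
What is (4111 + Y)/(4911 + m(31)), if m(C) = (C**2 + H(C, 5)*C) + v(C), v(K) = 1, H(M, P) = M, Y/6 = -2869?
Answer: -13103/6834 ≈ -1.9173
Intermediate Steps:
Y = -17214 (Y = 6*(-2869) = -17214)
m(C) = 1 + 2*C**2 (m(C) = (C**2 + C*C) + 1 = (C**2 + C**2) + 1 = 2*C**2 + 1 = 1 + 2*C**2)
(4111 + Y)/(4911 + m(31)) = (4111 - 17214)/(4911 + (1 + 2*31**2)) = -13103/(4911 + (1 + 2*961)) = -13103/(4911 + (1 + 1922)) = -13103/(4911 + 1923) = -13103/6834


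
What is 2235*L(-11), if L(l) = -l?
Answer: 24585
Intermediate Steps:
2235*L(-11) = 2235*(-1*(-11)) = 2235*11 = 24585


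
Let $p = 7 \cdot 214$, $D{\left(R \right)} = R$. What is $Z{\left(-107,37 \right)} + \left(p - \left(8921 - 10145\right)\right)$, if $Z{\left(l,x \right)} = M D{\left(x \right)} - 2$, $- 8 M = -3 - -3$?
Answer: $2720$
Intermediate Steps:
$p = 1498$
$M = 0$ ($M = - \frac{-3 - -3}{8} = - \frac{-3 + 3}{8} = \left(- \frac{1}{8}\right) 0 = 0$)
$Z{\left(l,x \right)} = -2$ ($Z{\left(l,x \right)} = 0 x - 2 = 0 - 2 = -2$)
$Z{\left(-107,37 \right)} + \left(p - \left(8921 - 10145\right)\right) = -2 + \left(1498 - \left(8921 - 10145\right)\right) = -2 + \left(1498 - -1224\right) = -2 + \left(1498 + 1224\right) = -2 + 2722 = 2720$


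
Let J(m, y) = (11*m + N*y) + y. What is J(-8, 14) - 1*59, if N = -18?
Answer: -385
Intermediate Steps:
J(m, y) = -17*y + 11*m (J(m, y) = (11*m - 18*y) + y = (-18*y + 11*m) + y = -17*y + 11*m)
J(-8, 14) - 1*59 = (-17*14 + 11*(-8)) - 1*59 = (-238 - 88) - 59 = -326 - 59 = -385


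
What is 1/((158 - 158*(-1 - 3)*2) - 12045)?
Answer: -1/10623 ≈ -9.4135e-5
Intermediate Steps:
1/((158 - 158*(-1 - 3)*2) - 12045) = 1/((158 - (-632)*2) - 12045) = 1/((158 - 158*(-8)) - 12045) = 1/((158 + 1264) - 12045) = 1/(1422 - 12045) = 1/(-10623) = -1/10623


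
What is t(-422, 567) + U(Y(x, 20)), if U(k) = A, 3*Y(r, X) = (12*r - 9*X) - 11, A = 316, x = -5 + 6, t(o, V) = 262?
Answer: 578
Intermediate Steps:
x = 1
Y(r, X) = -11/3 - 3*X + 4*r (Y(r, X) = ((12*r - 9*X) - 11)/3 = ((-9*X + 12*r) - 11)/3 = (-11 - 9*X + 12*r)/3 = -11/3 - 3*X + 4*r)
U(k) = 316
t(-422, 567) + U(Y(x, 20)) = 262 + 316 = 578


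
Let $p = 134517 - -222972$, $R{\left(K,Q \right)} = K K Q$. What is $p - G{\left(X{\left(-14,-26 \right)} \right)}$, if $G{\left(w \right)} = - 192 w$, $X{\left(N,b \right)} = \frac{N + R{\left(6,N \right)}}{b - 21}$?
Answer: $\frac{16901439}{47} \approx 3.5961 \cdot 10^{5}$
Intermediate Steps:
$R{\left(K,Q \right)} = Q K^{2}$ ($R{\left(K,Q \right)} = K^{2} Q = Q K^{2}$)
$X{\left(N,b \right)} = \frac{37 N}{-21 + b}$ ($X{\left(N,b \right)} = \frac{N + N 6^{2}}{b - 21} = \frac{N + N 36}{-21 + b} = \frac{N + 36 N}{-21 + b} = \frac{37 N}{-21 + b}$)
$p = 357489$ ($p = 134517 + 222972 = 357489$)
$p - G{\left(X{\left(-14,-26 \right)} \right)} = 357489 - - 192 \cdot 37 \left(-14\right) \frac{1}{-21 - 26} = 357489 - - 192 \cdot 37 \left(-14\right) \frac{1}{-47} = 357489 - - 192 \cdot 37 \left(-14\right) \left(- \frac{1}{47}\right) = 357489 - \left(-192\right) \frac{518}{47} = 357489 - - \frac{99456}{47} = 357489 + \frac{99456}{47} = \frac{16901439}{47}$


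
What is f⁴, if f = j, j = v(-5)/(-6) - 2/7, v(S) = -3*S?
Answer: 2313441/38416 ≈ 60.221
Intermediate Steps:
j = -39/14 (j = -3*(-5)/(-6) - 2/7 = 15*(-⅙) - 2*⅐ = -5/2 - 2/7 = -39/14 ≈ -2.7857)
f = -39/14 ≈ -2.7857
f⁴ = (-39/14)⁴ = 2313441/38416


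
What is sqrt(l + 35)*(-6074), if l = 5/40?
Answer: -3037*sqrt(562)/2 ≈ -35998.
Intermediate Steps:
l = 1/8 (l = 5*(1/40) = 1/8 ≈ 0.12500)
sqrt(l + 35)*(-6074) = sqrt(1/8 + 35)*(-6074) = sqrt(281/8)*(-6074) = (sqrt(562)/4)*(-6074) = -3037*sqrt(562)/2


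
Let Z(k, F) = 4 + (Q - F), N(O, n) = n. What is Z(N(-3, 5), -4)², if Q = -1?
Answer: 49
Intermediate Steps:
Z(k, F) = 3 - F (Z(k, F) = 4 + (-1 - F) = 3 - F)
Z(N(-3, 5), -4)² = (3 - 1*(-4))² = (3 + 4)² = 7² = 49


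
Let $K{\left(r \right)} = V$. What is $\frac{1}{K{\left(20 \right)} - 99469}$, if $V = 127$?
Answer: $- \frac{1}{99342} \approx -1.0066 \cdot 10^{-5}$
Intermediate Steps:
$K{\left(r \right)} = 127$
$\frac{1}{K{\left(20 \right)} - 99469} = \frac{1}{127 - 99469} = \frac{1}{-99342} = - \frac{1}{99342}$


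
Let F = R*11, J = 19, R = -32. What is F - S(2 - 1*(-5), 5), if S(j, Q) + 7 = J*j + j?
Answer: -485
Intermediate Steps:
S(j, Q) = -7 + 20*j (S(j, Q) = -7 + (19*j + j) = -7 + 20*j)
F = -352 (F = -32*11 = -352)
F - S(2 - 1*(-5), 5) = -352 - (-7 + 20*(2 - 1*(-5))) = -352 - (-7 + 20*(2 + 5)) = -352 - (-7 + 20*7) = -352 - (-7 + 140) = -352 - 1*133 = -352 - 133 = -485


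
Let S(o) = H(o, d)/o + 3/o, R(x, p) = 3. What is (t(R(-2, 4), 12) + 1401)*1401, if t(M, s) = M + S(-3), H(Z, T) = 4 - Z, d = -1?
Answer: 1962334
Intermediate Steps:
S(o) = 3/o + (4 - o)/o (S(o) = (4 - o)/o + 3/o = 3/o + (4 - o)/o)
t(M, s) = -10/3 + M (t(M, s) = M + (7 - 1*(-3))/(-3) = M - (7 + 3)/3 = M - 1/3*10 = M - 10/3 = -10/3 + M)
(t(R(-2, 4), 12) + 1401)*1401 = ((-10/3 + 3) + 1401)*1401 = (-1/3 + 1401)*1401 = (4202/3)*1401 = 1962334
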